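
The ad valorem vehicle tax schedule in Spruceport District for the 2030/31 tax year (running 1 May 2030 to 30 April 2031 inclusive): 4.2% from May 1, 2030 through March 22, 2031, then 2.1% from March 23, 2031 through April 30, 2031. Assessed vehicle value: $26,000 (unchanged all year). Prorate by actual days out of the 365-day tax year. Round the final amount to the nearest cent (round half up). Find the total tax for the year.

May 1, 2030 – March 22, 2031: 326 days at 4.2% → $26,000 × 4.2% × 326/365 = $975.3205
March 23 – April 30, 2031: 39 days at 2.1% → $26,000 × 2.1% × 39/365 = $58.3397
Total = $1,033.6603

$1,033.66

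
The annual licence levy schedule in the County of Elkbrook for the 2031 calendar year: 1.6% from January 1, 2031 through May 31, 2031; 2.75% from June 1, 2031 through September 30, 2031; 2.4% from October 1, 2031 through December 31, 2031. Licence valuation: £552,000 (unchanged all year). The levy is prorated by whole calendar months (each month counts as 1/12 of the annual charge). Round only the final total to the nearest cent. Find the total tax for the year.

£12,052.00

January 1 – May 31, 2031: 5 months at 1.6% → £552,000 × 1.6% × 5/12 = £3,680.0000
June 1 – September 30, 2031: 4 months at 2.75% → £552,000 × 2.75% × 4/12 = £5,060.0000
October 1 – December 31, 2031: 3 months at 2.4% → £552,000 × 2.4% × 3/12 = £3,312.0000
Total = £12,052.0000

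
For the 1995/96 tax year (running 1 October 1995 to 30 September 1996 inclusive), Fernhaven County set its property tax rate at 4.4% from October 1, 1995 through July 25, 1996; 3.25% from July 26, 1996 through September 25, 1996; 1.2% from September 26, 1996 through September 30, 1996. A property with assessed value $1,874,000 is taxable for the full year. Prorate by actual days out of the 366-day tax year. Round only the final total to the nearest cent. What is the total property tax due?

$77,986.05

October 1, 1995 – July 25, 1996: 299 days at 4.4% → $1,874,000 × 4.4% × 299/366 = $67,361.5956
July 26 – September 25, 1996: 62 days at 3.25% → $1,874,000 × 3.25% × 62/366 = $10,317.2404
September 26 – September 30, 1996: 5 days at 1.2% → $1,874,000 × 1.2% × 5/366 = $307.2131
Total = $77,986.0492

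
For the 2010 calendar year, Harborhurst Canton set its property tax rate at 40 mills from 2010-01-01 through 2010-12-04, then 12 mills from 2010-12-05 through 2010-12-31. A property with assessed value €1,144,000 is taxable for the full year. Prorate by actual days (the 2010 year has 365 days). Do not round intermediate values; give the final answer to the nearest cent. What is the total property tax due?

€43,390.51

2010-01-01 to 2010-12-04: 338 days at 40 mills → €1,144,000 × 4% × 338/365 = €42,375.0137
2010-12-05 to 2010-12-31: 27 days at 12 mills → €1,144,000 × 1.2% × 27/365 = €1,015.4959
Total = €43,390.5096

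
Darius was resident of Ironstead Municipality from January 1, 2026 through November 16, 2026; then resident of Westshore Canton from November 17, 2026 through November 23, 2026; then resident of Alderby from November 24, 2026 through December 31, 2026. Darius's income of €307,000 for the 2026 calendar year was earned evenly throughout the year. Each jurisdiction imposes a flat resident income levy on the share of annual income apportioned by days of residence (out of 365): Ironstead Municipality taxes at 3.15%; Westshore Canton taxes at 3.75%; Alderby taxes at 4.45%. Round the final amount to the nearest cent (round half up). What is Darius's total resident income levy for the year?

Ironstead Municipality, January 1 – November 16, 2026: 320 days → €307,000 × 3.15% × 320/365 = €8,478.2466
Westshore Canton, November 17 – November 23, 2026: 7 days → €307,000 × 3.75% × 7/365 = €220.7877
Alderby, November 24 – December 31, 2026: 38 days → €307,000 × 4.45% × 38/365 = €1,422.2932
Total = €10,121.3274

€10,121.33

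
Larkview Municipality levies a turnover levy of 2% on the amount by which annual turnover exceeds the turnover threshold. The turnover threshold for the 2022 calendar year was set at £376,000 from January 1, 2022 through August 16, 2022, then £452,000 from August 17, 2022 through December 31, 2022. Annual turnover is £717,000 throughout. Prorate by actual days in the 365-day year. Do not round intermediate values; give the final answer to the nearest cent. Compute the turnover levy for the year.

January 1 – August 16, 2022: 228 days, exemption £376,000 → (£717,000 − £376,000) × 2% × 228/365 = £4,260.1644
August 17 – December 31, 2022: 137 days, exemption £452,000 → (£717,000 − £452,000) × 2% × 137/365 = £1,989.3151
Total = £6,249.4795

£6,249.48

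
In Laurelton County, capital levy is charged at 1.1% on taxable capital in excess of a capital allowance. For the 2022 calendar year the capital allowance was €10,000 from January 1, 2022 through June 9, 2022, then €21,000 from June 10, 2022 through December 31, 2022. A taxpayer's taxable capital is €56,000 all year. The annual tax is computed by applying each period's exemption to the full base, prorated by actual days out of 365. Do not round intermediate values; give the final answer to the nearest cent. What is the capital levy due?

€438.04

January 1 – June 9, 2022: 160 days, exemption €10,000 → (€56,000 − €10,000) × 1.1% × 160/365 = €221.8082
June 10 – December 31, 2022: 205 days, exemption €21,000 → (€56,000 − €21,000) × 1.1% × 205/365 = €216.2329
Total = €438.0411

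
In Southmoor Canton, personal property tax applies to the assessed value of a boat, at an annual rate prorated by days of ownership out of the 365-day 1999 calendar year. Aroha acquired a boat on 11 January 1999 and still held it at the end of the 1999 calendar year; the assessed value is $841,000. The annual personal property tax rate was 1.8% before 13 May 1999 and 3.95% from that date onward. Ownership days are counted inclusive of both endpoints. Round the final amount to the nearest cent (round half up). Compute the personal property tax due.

$26,265.70

11 January – 12 May 1999: 122 days at 1.8% → $841,000 × 1.8% × 122/365 = $5,059.8247
13 May – 31 December 1999: 233 days at 3.95% → $841,000 × 3.95% × 233/365 = $21,205.8726
Total = $26,265.6973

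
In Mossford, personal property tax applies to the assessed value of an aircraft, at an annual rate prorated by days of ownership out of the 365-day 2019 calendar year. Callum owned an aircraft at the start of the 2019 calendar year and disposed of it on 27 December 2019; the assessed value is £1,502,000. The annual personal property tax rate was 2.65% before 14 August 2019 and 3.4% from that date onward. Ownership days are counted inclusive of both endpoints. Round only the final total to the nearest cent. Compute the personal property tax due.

£43,564.17

1 January – 13 August 2019: 225 days at 2.65% → £1,502,000 × 2.65% × 225/365 = £24,536.0959
14 August – 27 December 2019: 136 days at 3.4% → £1,502,000 × 3.4% × 136/365 = £19,028.0767
Total = £43,564.1726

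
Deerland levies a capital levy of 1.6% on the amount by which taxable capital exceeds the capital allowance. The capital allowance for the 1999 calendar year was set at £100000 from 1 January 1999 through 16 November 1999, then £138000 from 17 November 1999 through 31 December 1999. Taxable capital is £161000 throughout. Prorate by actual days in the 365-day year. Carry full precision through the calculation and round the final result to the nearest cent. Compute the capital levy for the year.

1 January – 16 November 1999: 320 days, exemption £100000 → (£161000 − £100000) × 1.6% × 320/365 = £855.6712
17 November – 31 December 1999: 45 days, exemption £138000 → (£161000 − £138000) × 1.6% × 45/365 = £45.3699
Total = £901.0411

£901.04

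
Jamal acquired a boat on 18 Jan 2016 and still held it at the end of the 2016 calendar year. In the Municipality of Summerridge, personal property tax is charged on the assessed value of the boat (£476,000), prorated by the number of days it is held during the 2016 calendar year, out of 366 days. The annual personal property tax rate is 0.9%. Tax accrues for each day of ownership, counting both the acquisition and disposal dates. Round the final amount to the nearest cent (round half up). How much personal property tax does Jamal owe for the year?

Days held (18 Jan – 31 Dec 2016): 349 out of 366
Tax = £476,000 × 0.9% × 349/366 = £4,085.0164

£4,085.02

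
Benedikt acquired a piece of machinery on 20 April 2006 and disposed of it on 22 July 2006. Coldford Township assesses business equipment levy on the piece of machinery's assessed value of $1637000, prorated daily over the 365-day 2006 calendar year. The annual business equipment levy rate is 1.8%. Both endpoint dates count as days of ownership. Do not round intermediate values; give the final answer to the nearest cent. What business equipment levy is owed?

Days held (20 April – 22 July 2006): 94 out of 365
Tax = $1637000 × 1.8% × 94/365 = $7588.5041

$7588.50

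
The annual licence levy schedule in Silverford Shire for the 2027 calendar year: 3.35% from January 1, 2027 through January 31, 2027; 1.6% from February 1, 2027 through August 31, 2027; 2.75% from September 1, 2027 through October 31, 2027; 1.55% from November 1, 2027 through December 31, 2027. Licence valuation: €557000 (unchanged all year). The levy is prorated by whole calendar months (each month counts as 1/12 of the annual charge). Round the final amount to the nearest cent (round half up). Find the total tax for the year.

January 1 – January 31, 2027: 1 month at 3.35% → €557000 × 3.35% × 1/12 = €1554.9583
February 1 – August 31, 2027: 7 months at 1.6% → €557000 × 1.6% × 7/12 = €5198.6667
September 1 – October 31, 2027: 2 months at 2.75% → €557000 × 2.75% × 2/12 = €2552.9167
November 1 – December 31, 2027: 2 months at 1.55% → €557000 × 1.55% × 2/12 = €1438.9167
Total = €10745.4583

€10745.46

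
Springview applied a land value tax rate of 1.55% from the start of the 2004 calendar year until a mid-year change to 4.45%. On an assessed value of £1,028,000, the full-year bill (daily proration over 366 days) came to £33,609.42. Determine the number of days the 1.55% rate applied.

Let d = days at the first rate; then 366 − d days at the second rate.
£1,028,000 × [1.55%·d + 4.45%·(366−d)] / 366 = £33,609.42
Solving gives d = 149, so the new rate took effect on May 29, 2004.

149 days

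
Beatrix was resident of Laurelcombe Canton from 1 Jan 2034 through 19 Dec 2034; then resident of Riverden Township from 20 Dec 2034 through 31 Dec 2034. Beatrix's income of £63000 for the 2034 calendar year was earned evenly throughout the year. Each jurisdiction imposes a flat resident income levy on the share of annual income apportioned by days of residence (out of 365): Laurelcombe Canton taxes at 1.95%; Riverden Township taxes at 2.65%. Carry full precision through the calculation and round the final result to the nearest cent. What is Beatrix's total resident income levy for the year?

£1243.00

Laurelcombe Canton, 1 Jan – 19 Dec 2034: 353 days → £63000 × 1.95% × 353/365 = £1188.1110
Riverden Township, 20 Dec – 31 Dec 2034: 12 days → £63000 × 2.65% × 12/365 = £54.8877
Total = £1242.9986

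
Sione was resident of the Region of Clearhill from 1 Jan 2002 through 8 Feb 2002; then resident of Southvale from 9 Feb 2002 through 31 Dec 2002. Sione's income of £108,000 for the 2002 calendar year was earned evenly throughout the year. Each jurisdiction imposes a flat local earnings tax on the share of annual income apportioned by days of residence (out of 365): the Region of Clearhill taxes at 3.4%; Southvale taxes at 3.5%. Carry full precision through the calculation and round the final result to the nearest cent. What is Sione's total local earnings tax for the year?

£3,768.46

The Region of Clearhill, 1 Jan – 8 Feb 2002: 39 days → £108,000 × 3.4% × 39/365 = £392.3507
Southvale, 9 Feb – 31 Dec 2002: 326 days → £108,000 × 3.5% × 326/365 = £3,376.1096
Total = £3,768.4603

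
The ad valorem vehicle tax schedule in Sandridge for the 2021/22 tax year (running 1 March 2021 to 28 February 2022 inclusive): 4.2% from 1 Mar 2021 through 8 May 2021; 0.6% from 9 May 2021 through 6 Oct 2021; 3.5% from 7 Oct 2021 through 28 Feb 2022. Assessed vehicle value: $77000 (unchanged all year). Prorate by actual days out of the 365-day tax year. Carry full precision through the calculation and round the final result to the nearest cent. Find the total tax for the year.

1 Mar – 8 May 2021: 69 days at 4.2% → $77000 × 4.2% × 69/365 = $611.3589
9 May – 6 Oct 2021: 151 days at 0.6% → $77000 × 0.6% × 151/365 = $191.1288
7 Oct 2021 – 28 Feb 2022: 145 days at 3.5% → $77000 × 3.5% × 145/365 = $1070.6164
Total = $1873.1041

$1873.10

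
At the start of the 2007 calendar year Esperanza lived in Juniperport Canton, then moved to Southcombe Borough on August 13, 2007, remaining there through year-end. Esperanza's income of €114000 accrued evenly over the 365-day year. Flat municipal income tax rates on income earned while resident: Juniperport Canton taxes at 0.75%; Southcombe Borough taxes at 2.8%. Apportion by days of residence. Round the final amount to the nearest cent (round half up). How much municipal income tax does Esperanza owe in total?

Juniperport Canton, January 1 – August 12, 2007: 224 days → €114000 × 0.75% × 224/365 = €524.7123
Southcombe Borough, August 13 – December 31, 2007: 141 days → €114000 × 2.8% × 141/365 = €1233.0740
Total = €1757.7863

€1757.79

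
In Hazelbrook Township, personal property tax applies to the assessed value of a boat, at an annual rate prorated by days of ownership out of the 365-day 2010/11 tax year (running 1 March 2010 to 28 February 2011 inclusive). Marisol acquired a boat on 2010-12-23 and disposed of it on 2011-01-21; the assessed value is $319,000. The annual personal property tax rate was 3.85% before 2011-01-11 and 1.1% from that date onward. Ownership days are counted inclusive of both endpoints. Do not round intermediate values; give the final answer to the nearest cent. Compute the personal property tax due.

$745.06

2010-12-23 to 2011-01-10: 19 days at 3.85% → $319,000 × 3.85% × 19/365 = $639.3110
2011-01-11 to 2011-01-21: 11 days at 1.1% → $319,000 × 1.1% × 11/365 = $105.7507
Total = $745.0616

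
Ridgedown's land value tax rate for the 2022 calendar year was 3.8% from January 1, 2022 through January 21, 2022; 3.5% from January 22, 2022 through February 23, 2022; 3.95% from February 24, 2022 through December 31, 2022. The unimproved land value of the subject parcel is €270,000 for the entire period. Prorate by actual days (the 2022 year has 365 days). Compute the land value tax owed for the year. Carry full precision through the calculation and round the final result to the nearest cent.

January 1 – January 21, 2022: 21 days at 3.8% → €270,000 × 3.8% × 21/365 = €590.3014
January 22 – February 23, 2022: 33 days at 3.5% → €270,000 × 3.5% × 33/365 = €854.3836
February 24 – December 31, 2022: 311 days at 3.95% → €270,000 × 3.95% × 311/365 = €9,087.1644
Total = €10,531.8493

€10,531.85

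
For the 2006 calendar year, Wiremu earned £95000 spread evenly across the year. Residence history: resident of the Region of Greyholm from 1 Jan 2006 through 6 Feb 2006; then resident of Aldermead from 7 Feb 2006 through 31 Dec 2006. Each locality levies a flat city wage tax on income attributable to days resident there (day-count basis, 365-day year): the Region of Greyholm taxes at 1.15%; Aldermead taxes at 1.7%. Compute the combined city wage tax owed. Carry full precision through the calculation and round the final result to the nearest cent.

The Region of Greyholm, 1 Jan – 6 Feb 2006: 37 days → £95000 × 1.15% × 37/365 = £110.7466
Aldermead, 7 Feb – 31 Dec 2006: 328 days → £95000 × 1.7% × 328/365 = £1451.2877
Total = £1562.0342

£1562.03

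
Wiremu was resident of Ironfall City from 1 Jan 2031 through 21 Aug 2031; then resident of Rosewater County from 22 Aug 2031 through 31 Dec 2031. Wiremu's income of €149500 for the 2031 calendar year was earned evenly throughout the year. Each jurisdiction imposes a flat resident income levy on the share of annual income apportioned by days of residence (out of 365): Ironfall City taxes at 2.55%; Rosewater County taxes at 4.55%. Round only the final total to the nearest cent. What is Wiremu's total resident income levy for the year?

€4893.57

Ironfall City, 1 Jan – 21 Aug 2031: 233 days → €149500 × 2.55% × 233/365 = €2433.5733
Rosewater County, 22 Aug – 31 Dec 2031: 132 days → €149500 × 4.55% × 132/365 = €2459.9918
Total = €4893.5651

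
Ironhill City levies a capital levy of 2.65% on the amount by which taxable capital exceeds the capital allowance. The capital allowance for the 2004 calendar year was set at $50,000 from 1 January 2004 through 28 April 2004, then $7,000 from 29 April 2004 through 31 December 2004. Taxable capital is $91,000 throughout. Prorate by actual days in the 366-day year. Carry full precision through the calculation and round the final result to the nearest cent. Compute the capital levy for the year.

$1,855.51

1 January – 28 April 2004: 119 days, exemption $50,000 → ($91,000 − $50,000) × 2.65% × 119/366 = $353.2609
29 April – 31 December 2004: 247 days, exemption $7,000 → ($91,000 − $7,000) × 2.65% × 247/366 = $1,502.2459
Total = $1,855.5068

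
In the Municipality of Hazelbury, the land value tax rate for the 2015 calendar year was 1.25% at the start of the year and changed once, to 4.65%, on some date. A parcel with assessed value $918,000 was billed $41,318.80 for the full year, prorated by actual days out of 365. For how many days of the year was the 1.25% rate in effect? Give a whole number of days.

Let d = days at the first rate; then 365 − d days at the second rate.
$918,000 × [1.25%·d + 4.65%·(365−d)] / 365 = $41,318.80
Solving gives d = 16, so the new rate took effect on 17 January 2015.

16 days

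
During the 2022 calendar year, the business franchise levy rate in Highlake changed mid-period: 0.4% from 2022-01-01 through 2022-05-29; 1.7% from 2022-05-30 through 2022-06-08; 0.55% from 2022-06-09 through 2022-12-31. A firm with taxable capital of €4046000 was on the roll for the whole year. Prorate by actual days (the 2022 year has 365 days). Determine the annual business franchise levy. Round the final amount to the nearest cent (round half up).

2022-01-01 to 2022-05-29: 149 days at 0.4% → €4046000 × 0.4% × 149/365 = €6606.6192
2022-05-30 to 2022-06-08: 10 days at 1.7% → €4046000 × 1.7% × 10/365 = €1884.4384
2022-06-09 to 2022-12-31: 206 days at 0.55% → €4046000 × 0.55% × 206/365 = €12559.2274
Total = €21050.2849

€21050.28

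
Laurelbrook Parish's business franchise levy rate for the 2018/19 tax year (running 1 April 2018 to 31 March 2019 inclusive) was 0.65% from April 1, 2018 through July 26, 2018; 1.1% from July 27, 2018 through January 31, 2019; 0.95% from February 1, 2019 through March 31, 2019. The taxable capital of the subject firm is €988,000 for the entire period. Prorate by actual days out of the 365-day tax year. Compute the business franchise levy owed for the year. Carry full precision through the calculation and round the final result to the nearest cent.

€9,203.29

April 1 – July 26, 2018: 117 days at 0.65% → €988,000 × 0.65% × 117/365 = €2,058.5589
July 27, 2018 – January 31, 2019: 189 days at 1.1% → €988,000 × 1.1% × 189/365 = €5,627.5397
February 1 – March 31, 2019: 59 days at 0.95% → €988,000 × 0.95% × 59/365 = €1,517.1890
Total = €9,203.2877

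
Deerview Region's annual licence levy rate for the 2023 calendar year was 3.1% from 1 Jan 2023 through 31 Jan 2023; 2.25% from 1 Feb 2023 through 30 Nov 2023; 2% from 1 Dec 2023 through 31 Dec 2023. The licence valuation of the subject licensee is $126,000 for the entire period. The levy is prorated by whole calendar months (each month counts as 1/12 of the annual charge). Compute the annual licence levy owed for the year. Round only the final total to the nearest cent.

$2,898.00

1 Jan – 31 Jan 2023: 1 month at 3.1% → $126,000 × 3.1% × 1/12 = $325.5000
1 Feb – 30 Nov 2023: 10 months at 2.25% → $126,000 × 2.25% × 10/12 = $2,362.5000
1 Dec – 31 Dec 2023: 1 month at 2% → $126,000 × 2% × 1/12 = $210.0000
Total = $2,898.0000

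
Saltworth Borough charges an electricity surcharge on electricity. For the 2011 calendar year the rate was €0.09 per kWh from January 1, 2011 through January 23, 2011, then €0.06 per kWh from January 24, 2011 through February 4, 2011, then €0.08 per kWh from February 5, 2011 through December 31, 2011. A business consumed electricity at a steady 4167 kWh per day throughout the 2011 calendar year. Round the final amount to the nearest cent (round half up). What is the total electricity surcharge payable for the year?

January 1 – January 23, 2011: 23 days × 4167 kWh/day = 95,841 kWh at €0.09/kWh → €8,625.69
January 24 – February 4, 2011: 12 days × 4167 kWh/day = 50,004 kWh at €0.06/kWh → €3,000.24
February 5 – December 31, 2011: 330 days × 4167 kWh/day = 1,375,110 kWh at €0.08/kWh → €110,008.80

€121,634.73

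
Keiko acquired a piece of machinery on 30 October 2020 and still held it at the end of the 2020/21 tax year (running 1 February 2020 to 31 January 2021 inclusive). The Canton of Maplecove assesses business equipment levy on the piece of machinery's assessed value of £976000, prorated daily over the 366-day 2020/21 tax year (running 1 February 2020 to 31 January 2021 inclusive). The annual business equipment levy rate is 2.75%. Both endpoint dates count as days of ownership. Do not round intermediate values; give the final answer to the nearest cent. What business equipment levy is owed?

Days held (30 October 2020 – 31 January 2021): 94 out of 366
Tax = £976000 × 2.75% × 94/366 = £6893.3333

£6893.33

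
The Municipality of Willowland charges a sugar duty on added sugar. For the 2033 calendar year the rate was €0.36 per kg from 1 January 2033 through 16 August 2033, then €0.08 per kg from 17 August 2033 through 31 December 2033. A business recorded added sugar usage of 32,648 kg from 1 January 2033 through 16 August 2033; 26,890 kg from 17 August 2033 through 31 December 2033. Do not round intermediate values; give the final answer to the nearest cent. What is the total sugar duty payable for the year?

€13,904.48

1 January – 16 August 2033: 32,648 kg at €0.36/kg → €11,753.28
17 August – 31 December 2033: 26,890 kg at €0.08/kg → €2,151.20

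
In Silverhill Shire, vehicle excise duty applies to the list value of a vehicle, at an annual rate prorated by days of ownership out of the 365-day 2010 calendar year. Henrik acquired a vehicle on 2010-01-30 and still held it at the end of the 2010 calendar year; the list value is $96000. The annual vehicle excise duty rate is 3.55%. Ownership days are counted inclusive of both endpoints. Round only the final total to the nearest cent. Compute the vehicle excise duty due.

$3137.23

Days held (2010-01-30 to 2010-12-31): 336 out of 365
Tax = $96000 × 3.55% × 336/365 = $3137.2274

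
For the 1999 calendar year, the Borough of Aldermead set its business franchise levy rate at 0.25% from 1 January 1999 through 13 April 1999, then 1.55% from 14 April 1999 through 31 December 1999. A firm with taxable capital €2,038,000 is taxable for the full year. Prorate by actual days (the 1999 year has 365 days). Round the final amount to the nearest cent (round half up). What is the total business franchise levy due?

€24,112.61

1 January – 13 April 1999: 103 days at 0.25% → €2,038,000 × 0.25% × 103/365 = €1,437.7671
14 April – 31 December 1999: 262 days at 1.55% → €2,038,000 × 1.55% × 262/365 = €22,674.8438
Total = €24,112.6110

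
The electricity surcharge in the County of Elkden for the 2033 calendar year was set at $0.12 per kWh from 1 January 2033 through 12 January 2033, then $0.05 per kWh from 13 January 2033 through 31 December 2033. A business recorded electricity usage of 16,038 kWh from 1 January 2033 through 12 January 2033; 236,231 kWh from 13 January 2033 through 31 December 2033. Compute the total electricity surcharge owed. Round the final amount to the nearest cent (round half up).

$13736.11

1 January – 12 January 2033: 16,038 kWh at $0.12/kWh → $1924.56
13 January – 31 December 2033: 236,231 kWh at $0.05/kWh → $11811.55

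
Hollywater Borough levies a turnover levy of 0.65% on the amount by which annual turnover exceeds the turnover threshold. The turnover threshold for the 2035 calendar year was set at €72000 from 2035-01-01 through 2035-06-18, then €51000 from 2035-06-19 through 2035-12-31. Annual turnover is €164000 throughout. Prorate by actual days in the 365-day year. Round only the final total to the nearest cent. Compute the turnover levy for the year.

2035-01-01 to 2035-06-18: 169 days, exemption €72000 → (€164000 − €72000) × 0.65% × 169/365 = €276.8822
2035-06-19 to 2035-12-31: 196 days, exemption €51000 → (€164000 − €51000) × 0.65% × 196/365 = €394.4164
Total = €671.2986

€671.30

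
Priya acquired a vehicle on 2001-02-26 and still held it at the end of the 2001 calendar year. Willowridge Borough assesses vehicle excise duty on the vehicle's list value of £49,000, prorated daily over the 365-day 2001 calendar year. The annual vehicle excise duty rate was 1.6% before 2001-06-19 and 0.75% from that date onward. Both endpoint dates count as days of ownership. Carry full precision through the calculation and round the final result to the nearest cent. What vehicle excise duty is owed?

£440.06

2001-02-26 to 2001-06-18: 113 days at 1.6% → £49,000 × 1.6% × 113/365 = £242.7178
2001-06-19 to 2001-12-31: 196 days at 0.75% → £49,000 × 0.75% × 196/365 = £197.3425
Total = £440.0603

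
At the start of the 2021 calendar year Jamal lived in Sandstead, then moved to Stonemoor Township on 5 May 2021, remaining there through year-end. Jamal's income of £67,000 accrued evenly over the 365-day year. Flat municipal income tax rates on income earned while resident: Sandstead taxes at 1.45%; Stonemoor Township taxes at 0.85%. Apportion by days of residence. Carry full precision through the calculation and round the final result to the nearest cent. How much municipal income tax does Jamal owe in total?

Sandstead, 1 Jan – 4 May 2021: 124 days → £67,000 × 1.45% × 124/365 = £330.0438
Stonemoor Township, 5 May – 31 Dec 2021: 241 days → £67,000 × 0.85% × 241/365 = £376.0260
Total = £706.0699

£706.07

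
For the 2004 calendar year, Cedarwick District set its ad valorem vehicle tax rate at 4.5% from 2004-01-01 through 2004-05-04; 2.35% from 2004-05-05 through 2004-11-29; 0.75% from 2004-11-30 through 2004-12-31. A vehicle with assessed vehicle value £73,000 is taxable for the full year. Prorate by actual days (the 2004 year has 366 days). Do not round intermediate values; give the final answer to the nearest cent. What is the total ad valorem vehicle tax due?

2004-01-01 to 2004-05-04: 125 days at 4.5% → £73,000 × 4.5% × 125/366 = £1,121.9262
2004-05-05 to 2004-11-29: 209 days at 2.35% → £73,000 × 2.35% × 209/366 = £979.6161
2004-11-30 to 2004-12-31: 32 days at 0.75% → £73,000 × 0.75% × 32/366 = £47.8689
Total = £2,149.4112

£2,149.41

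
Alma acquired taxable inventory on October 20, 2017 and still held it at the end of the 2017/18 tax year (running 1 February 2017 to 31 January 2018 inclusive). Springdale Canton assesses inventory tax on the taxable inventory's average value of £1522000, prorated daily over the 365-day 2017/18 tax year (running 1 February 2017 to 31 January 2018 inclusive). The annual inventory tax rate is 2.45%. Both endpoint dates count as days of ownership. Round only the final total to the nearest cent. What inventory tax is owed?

£10624.81

Days held (October 20, 2017 – January 31, 2018): 104 out of 365
Tax = £1522000 × 2.45% × 104/365 = £10624.8110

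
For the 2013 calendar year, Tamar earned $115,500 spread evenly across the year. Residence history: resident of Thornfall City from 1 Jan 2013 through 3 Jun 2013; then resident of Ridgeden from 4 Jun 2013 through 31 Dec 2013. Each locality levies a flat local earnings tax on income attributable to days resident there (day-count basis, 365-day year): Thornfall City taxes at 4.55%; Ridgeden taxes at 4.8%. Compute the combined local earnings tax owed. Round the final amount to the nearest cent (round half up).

Thornfall City, 1 Jan – 3 Jun 2013: 154 days → $115,500 × 4.55% × 154/365 = $2,217.2836
Ridgeden, 4 Jun – 31 Dec 2013: 211 days → $115,500 × 4.8% × 211/365 = $3,204.8877
Total = $5,422.1712

$5,422.17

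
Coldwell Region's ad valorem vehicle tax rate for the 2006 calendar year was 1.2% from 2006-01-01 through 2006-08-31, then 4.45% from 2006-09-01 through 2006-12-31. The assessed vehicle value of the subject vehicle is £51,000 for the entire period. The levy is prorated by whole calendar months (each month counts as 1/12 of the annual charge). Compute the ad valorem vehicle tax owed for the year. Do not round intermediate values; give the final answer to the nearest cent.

£1,164.50

2006-01-01 to 2006-08-31: 8 months at 1.2% → £51,000 × 1.2% × 8/12 = £408.0000
2006-09-01 to 2006-12-31: 4 months at 4.45% → £51,000 × 4.45% × 4/12 = £756.5000
Total = £1,164.5000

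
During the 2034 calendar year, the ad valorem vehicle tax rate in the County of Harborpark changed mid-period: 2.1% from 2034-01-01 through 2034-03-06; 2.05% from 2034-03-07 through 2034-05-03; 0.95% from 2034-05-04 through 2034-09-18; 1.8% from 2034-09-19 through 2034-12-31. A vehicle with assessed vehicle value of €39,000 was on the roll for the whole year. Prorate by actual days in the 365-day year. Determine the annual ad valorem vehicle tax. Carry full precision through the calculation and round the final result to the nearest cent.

€612.99

2034-01-01 to 2034-03-06: 65 days at 2.1% → €39,000 × 2.1% × 65/365 = €145.8493
2034-03-07 to 2034-05-03: 58 days at 2.05% → €39,000 × 2.05% × 58/365 = €127.0438
2034-05-04 to 2034-09-18: 138 days at 0.95% → €39,000 × 0.95% × 138/365 = €140.0795
2034-09-19 to 2034-12-31: 104 days at 1.8% → €39,000 × 1.8% × 104/365 = €200.0219
Total = €612.9945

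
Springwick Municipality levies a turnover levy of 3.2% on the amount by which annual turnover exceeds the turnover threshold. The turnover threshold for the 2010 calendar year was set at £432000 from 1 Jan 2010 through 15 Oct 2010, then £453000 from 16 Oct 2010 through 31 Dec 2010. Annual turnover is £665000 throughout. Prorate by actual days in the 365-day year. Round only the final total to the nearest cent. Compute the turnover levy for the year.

£7314.24

1 Jan – 15 Oct 2010: 288 days, exemption £432000 → (£665000 − £432000) × 3.2% × 288/365 = £5883.0904
16 Oct – 31 Dec 2010: 77 days, exemption £453000 → (£665000 − £453000) × 3.2% × 77/365 = £1431.1452
Total = £7314.2356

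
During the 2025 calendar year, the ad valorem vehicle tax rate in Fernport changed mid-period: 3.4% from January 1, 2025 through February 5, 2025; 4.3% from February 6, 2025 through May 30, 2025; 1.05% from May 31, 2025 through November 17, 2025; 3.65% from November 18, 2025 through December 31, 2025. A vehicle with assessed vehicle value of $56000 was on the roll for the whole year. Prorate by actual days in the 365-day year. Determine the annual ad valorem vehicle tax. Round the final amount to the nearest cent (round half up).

$1461.75

January 1 – February 5, 2025: 36 days at 3.4% → $56000 × 3.4% × 36/365 = $187.7918
February 6 – May 30, 2025: 114 days at 4.3% → $56000 × 4.3% × 114/365 = $752.0877
May 31 – November 17, 2025: 171 days at 1.05% → $56000 × 1.05% × 171/365 = $275.4740
November 18 – December 31, 2025: 44 days at 3.65% → $56000 × 3.65% × 44/365 = $246.4000
Total = $1461.7534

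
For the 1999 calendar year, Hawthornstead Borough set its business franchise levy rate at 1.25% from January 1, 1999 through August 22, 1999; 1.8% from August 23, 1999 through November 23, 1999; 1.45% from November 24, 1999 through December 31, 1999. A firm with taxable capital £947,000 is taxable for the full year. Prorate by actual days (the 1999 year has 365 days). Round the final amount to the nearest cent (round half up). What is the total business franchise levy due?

£13,361.78

January 1 – August 22, 1999: 234 days at 1.25% → £947,000 × 1.25% × 234/365 = £7,588.9726
August 23 – November 23, 1999: 93 days at 1.8% → £947,000 × 1.8% × 93/365 = £4,343.2274
November 24 – December 31, 1999: 38 days at 1.45% → £947,000 × 1.45% × 38/365 = £1,429.5808
Total = £13,361.7808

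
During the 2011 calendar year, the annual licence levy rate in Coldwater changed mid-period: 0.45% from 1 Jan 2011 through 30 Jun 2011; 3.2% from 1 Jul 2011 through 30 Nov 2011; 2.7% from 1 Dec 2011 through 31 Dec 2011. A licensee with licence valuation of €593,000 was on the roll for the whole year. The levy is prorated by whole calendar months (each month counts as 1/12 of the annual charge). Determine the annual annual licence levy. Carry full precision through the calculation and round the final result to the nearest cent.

1 Jan – 30 Jun 2011: 6 months at 0.45% → €593,000 × 0.45% × 6/12 = €1,334.2500
1 Jul – 30 Nov 2011: 5 months at 3.2% → €593,000 × 3.2% × 5/12 = €7,906.6667
1 Dec – 31 Dec 2011: 1 month at 2.7% → €593,000 × 2.7% × 1/12 = €1,334.2500
Total = €10,575.1667

€10,575.17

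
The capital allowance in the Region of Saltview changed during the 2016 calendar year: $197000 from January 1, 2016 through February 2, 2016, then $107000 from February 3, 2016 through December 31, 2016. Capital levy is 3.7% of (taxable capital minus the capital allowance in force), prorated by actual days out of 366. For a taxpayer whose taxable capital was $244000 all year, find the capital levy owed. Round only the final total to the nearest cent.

January 1 – February 2, 2016: 33 days, exemption $197000 → ($244000 − $197000) × 3.7% × 33/366 = $156.7951
February 3 – December 31, 2016: 333 days, exemption $107000 → ($244000 − $107000) × 3.7% × 333/366 = $4611.9590
Total = $4768.7541

$4768.75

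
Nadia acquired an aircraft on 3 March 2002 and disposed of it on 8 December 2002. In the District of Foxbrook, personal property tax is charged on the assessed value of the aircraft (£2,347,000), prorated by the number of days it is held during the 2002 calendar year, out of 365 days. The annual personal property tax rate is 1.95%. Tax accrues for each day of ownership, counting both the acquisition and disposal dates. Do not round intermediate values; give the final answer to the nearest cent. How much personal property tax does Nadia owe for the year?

£35,233.94

Days held (3 March – 8 December 2002): 281 out of 365
Tax = £2,347,000 × 1.95% × 281/365 = £35,233.9356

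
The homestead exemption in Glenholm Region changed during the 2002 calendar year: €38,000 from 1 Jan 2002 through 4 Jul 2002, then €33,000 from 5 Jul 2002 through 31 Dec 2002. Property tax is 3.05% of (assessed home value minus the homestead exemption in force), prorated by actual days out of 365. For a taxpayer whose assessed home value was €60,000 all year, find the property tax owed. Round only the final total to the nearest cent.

€746.21

1 Jan – 4 Jul 2002: 185 days, exemption €38,000 → (€60,000 − €38,000) × 3.05% × 185/365 = €340.0959
5 Jul – 31 Dec 2002: 180 days, exemption €33,000 → (€60,000 − €33,000) × 3.05% × 180/365 = €406.1096
Total = €746.2055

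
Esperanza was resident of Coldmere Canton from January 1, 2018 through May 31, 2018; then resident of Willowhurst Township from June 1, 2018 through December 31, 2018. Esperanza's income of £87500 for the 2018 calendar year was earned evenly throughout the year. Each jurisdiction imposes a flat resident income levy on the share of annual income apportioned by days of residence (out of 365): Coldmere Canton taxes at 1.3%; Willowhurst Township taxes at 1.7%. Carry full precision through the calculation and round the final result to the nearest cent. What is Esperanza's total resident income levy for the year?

£1342.71

Coldmere Canton, January 1 – May 31, 2018: 151 days → £87500 × 1.3% × 151/365 = £470.5822
Willowhurst Township, June 1 – December 31, 2018: 214 days → £87500 × 1.7% × 214/365 = £872.1233
Total = £1342.7055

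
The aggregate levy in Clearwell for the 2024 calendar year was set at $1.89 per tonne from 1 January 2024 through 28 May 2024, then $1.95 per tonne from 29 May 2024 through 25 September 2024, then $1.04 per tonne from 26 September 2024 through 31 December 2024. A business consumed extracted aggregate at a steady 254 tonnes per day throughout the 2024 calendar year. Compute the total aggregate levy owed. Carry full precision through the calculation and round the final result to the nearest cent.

1 January – 28 May 2024: 149 days × 254 tonnes/day = 37,846 tonnes at $1.89/tonne → $71528.94
29 May – 25 September 2024: 120 days × 254 tonnes/day = 30,480 tonnes at $1.95/tonne → $59436.00
26 September – 31 December 2024: 97 days × 254 tonnes/day = 24,638 tonnes at $1.04/tonne → $25623.52

$156588.46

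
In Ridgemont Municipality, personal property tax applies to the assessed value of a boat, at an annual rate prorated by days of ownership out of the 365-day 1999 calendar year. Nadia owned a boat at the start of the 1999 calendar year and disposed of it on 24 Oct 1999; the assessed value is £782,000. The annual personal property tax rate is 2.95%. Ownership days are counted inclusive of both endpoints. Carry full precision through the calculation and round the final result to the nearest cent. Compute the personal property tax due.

Days held (1 Jan – 24 Oct 1999): 297 out of 365
Tax = £782,000 × 2.95% × 297/365 = £18,771.2137

£18,771.21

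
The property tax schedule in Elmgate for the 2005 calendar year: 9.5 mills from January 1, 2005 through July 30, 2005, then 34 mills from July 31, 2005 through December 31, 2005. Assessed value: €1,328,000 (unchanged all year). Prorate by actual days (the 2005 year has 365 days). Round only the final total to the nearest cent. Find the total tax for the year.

€26,343.52

January 1 – July 30, 2005: 211 days at 9.5 mills → €1,328,000 × 0.95% × 211/365 = €7,293.0849
July 31 – December 31, 2005: 154 days at 34 mills → €1,328,000 × 3.4% × 154/365 = €19,050.4329
Total = €26,343.5178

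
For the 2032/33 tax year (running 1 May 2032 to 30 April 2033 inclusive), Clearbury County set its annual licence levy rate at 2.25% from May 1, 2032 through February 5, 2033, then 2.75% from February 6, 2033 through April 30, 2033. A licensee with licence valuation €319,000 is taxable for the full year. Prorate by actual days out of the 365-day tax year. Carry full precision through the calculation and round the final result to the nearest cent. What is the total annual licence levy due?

€7,544.57

May 1, 2032 – February 5, 2033: 281 days at 2.25% → €319,000 × 2.25% × 281/365 = €5,525.6918
February 6 – April 30, 2033: 84 days at 2.75% → €319,000 × 2.75% × 84/365 = €2,018.8767
Total = €7,544.5685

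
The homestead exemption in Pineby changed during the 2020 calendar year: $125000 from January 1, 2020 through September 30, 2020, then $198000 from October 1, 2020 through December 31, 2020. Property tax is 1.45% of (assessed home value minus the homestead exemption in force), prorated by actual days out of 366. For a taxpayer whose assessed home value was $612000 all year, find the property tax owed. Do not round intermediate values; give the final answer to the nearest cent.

$6795.43

January 1 – September 30, 2020: 274 days, exemption $125000 → ($612000 − $125000) × 1.45% × 274/366 = $5286.4781
October 1 – December 31, 2020: 92 days, exemption $198000 → ($612000 − $198000) × 1.45% × 92/366 = $1508.9508
Total = $6795.4290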